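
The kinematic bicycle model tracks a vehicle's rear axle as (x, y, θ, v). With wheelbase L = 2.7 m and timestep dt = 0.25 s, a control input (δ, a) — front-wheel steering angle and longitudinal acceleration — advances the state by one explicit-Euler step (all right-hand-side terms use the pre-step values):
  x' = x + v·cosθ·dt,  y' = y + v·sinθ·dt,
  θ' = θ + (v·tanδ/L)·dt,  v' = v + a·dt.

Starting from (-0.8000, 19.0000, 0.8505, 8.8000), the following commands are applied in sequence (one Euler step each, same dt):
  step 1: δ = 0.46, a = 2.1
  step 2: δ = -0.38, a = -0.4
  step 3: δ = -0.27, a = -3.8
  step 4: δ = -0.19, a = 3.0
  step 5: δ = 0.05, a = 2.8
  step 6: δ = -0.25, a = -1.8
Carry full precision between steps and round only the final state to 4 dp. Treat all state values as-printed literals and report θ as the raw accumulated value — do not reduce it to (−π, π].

(8.4134, 28.4169, 0.3375, 9.2750)

after step 1 (δ=0.46, a=2.1): (0.651136, 20.653543, 1.254199, 9.325000)
after step 2 (δ=-0.38, a=-0.4): (1.376936, 22.868930, 0.909336, 9.225000)
after step 3 (δ=-0.27, a=-3.8): (2.793596, 24.688783, 0.672938, 8.275000)
after step 4 (δ=-0.19, a=3.0): (4.411346, 25.978206, 0.525582, 9.025000)
after step 5 (δ=0.05, a=2.8): (6.363074, 27.110204, 0.567399, 9.725000)
after step 6 (δ=-0.25, a=-1.8): (8.413351, 28.416856, 0.337473, 9.275000)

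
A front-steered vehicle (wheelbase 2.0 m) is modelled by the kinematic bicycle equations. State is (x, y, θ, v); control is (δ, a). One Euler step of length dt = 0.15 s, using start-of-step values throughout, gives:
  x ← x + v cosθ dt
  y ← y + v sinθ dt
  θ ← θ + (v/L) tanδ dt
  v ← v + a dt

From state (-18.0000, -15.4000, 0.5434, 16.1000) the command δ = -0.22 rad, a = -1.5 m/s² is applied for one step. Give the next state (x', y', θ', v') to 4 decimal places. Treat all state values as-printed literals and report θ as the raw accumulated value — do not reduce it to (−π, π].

(-15.9329, -14.1513, 0.2734, 15.8750)

x' = -18.0000 + 16.1000·cos(0.5434)·0.15 = -15.9329
y' = -15.4000 + 16.1000·sin(0.5434)·0.15 = -14.1513
θ' = 0.5434 + (16.1000/2.0)·tan(-0.22)·0.15 = 0.2734
v' = 16.1000 − 1.5000·0.15 = 15.8750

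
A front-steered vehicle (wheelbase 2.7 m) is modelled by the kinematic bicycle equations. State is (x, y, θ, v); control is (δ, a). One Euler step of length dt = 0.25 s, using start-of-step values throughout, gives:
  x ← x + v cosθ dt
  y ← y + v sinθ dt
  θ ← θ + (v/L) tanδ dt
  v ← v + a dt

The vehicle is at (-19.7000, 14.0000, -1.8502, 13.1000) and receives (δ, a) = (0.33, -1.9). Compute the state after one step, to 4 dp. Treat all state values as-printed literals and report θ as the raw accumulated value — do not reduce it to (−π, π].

x' = -19.7000 + 13.1000·cos(-1.8502)·0.25 = -20.6032
y' = 14.0000 + 13.1000·sin(-1.8502)·0.25 = 10.8520
θ' = -1.8502 + (13.1000/2.7)·tan(0.33)·0.25 = -1.4347
v' = 13.1000 − 1.9000·0.25 = 12.6250

(-20.6032, 10.8520, -1.4347, 12.6250)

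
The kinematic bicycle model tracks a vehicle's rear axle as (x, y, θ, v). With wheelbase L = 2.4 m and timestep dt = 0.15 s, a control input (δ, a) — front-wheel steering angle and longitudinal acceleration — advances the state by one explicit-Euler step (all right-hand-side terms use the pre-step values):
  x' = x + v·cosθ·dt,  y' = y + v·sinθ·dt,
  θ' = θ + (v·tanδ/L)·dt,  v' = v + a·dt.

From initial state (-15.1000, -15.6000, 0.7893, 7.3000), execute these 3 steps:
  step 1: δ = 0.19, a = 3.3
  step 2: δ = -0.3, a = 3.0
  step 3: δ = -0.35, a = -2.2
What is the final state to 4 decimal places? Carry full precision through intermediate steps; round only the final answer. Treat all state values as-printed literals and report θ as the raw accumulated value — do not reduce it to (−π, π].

after step 1 (δ=0.19, a=3.3): (-14.328745, -14.822703, 0.877046, 7.795000)
after step 2 (δ=-0.3, a=3.0): (-13.581097, -13.923721, 0.726341, 8.245000)
after step 3 (δ=-0.35, a=-2.2): (-12.656491, -13.102348, 0.538237, 7.915000)

(-12.6565, -13.1023, 0.5382, 7.9150)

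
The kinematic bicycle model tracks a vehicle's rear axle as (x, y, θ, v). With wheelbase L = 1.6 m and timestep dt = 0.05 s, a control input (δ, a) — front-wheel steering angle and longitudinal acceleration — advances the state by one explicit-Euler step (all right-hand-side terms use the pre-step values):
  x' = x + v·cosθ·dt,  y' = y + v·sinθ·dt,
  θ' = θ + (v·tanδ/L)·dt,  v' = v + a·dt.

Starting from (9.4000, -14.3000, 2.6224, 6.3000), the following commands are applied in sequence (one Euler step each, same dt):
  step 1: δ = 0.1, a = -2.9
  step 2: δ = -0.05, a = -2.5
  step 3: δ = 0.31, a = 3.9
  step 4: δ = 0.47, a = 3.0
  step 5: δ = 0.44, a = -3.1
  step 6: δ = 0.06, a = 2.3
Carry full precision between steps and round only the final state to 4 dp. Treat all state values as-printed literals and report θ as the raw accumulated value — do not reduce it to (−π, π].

(7.7123, -13.5263, 2.8972, 6.3350)

after step 1 (δ=0.1, a=-2.9): (9.126511, -14.143704, 2.642153, 6.155000)
after step 2 (δ=-0.05, a=-2.5): (8.856352, -13.996312, 2.632528, 6.030000)
after step 3 (δ=0.31, a=3.9): (8.593082, -13.849373, 2.692890, 6.225000)
after step 4 (δ=0.47, a=3.0): (8.312642, -13.714353, 2.791705, 6.375000)
after step 5 (δ=0.44, a=-3.1): (8.013205, -13.605088, 2.885493, 6.220000)
after step 6 (δ=0.06, a=2.3): (7.712348, -13.526309, 2.897170, 6.335000)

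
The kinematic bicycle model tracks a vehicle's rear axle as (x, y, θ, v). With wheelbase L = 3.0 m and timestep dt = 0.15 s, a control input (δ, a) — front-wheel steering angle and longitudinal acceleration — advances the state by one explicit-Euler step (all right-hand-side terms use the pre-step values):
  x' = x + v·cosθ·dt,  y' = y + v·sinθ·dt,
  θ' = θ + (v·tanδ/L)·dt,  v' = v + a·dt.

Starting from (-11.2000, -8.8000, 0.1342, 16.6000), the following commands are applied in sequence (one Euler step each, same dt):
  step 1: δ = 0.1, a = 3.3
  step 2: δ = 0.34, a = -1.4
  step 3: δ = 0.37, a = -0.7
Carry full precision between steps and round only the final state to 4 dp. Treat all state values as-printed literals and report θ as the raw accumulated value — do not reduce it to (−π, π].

(-4.0304, -6.6555, 0.8473, 16.7800)

after step 1 (δ=0.1, a=3.3): (-8.732388, -8.466844, 0.217478, 17.095000)
after step 2 (δ=0.34, a=-1.4): (-6.228540, -7.913562, 0.519834, 16.885000)
after step 3 (δ=0.37, a=-0.7): (-4.030362, -6.655453, 0.847288, 16.780000)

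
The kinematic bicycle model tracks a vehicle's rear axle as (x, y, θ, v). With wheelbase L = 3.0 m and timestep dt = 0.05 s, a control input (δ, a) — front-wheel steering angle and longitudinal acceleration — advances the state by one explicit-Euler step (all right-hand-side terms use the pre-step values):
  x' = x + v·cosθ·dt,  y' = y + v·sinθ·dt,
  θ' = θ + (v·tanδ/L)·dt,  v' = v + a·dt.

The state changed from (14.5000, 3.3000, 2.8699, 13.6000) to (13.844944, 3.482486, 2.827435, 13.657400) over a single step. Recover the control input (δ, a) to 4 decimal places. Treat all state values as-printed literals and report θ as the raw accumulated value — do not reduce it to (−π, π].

a = (v'−v)/dt = (0.057400)/0.05 = 1.1480
Δθ = θ'−θ = -0.042465;  (v·dt/L) = 13.6000·0.05/3.0 = 0.226667
tan δ = Δθ·L/(v·dt) = -0.187346  →  δ = -0.1852

δ = -0.1852, a = 1.1480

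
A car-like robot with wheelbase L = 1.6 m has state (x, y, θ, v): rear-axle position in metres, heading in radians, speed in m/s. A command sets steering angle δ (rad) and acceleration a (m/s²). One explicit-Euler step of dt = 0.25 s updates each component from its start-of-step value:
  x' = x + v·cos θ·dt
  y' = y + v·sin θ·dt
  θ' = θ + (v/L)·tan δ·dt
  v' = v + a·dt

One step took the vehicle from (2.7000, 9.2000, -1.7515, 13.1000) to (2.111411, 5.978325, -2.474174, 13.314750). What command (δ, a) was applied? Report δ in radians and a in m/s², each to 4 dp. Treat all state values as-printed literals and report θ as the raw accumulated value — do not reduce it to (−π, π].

a = (v'−v)/dt = (0.214750)/0.25 = 0.8590
Δθ = θ'−θ = -0.722674;  (v·dt/L) = 13.1000·0.25/1.6 = 2.046875
tan δ = Δθ·L/(v·dt) = -0.353062  →  δ = -0.3394

δ = -0.3394, a = 0.8590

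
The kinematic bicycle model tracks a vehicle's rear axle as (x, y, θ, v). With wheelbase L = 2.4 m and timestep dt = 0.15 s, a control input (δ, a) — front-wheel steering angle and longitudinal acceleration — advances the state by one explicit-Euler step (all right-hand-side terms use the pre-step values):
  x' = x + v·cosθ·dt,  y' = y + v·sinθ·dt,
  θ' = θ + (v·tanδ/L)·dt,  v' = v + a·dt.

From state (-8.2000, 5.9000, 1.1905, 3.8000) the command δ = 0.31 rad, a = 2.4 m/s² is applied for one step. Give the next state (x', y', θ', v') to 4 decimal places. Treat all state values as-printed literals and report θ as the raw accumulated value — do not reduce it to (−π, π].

x' = -8.2000 + 3.8000·cos(1.1905)·0.15 = -7.9884
y' = 5.9000 + 3.8000·sin(1.1905)·0.15 = 6.4293
θ' = 1.1905 + (3.8000/2.4)·tan(0.31)·0.15 = 1.2666
v' = 3.8000 + 2.4000·0.15 = 4.1600

(-7.9884, 6.4293, 1.2666, 4.1600)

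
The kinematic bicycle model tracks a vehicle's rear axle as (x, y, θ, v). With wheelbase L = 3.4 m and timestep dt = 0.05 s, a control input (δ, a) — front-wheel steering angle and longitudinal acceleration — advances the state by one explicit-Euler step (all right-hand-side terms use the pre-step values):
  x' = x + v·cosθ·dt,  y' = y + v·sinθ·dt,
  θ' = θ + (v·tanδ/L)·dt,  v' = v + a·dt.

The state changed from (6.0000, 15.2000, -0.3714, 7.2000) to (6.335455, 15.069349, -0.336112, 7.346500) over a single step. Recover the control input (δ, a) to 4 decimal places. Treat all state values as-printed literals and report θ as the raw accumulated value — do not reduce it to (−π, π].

a = (v'−v)/dt = (0.146500)/0.05 = 2.9300
Δθ = θ'−θ = 0.035288;  (v·dt/L) = 7.2000·0.05/3.4 = 0.105882
tan δ = Δθ·L/(v·dt) = 0.333276  →  δ = 0.3217

δ = 0.3217, a = 2.9300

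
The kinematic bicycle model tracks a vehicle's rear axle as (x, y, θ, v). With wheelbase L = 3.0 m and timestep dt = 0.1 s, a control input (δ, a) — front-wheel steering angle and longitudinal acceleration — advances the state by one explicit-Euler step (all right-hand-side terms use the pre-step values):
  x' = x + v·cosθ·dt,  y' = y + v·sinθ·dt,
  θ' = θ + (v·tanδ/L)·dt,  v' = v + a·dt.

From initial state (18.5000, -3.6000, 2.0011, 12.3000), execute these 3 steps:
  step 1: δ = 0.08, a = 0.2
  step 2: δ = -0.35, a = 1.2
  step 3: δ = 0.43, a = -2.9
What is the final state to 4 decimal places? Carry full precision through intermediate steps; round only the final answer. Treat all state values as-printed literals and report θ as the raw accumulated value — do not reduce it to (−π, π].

(17.0531, -0.1965, 2.0742, 12.1500)

after step 1 (δ=0.08, a=0.2): (17.986909, -2.482128, 2.033970, 12.320000)
after step 2 (δ=-0.35, a=1.2): (17.436464, -1.379933, 1.884065, 12.440000)
after step 3 (δ=0.43, a=-2.9): (17.053101, -0.196477, 2.074240, 12.150000)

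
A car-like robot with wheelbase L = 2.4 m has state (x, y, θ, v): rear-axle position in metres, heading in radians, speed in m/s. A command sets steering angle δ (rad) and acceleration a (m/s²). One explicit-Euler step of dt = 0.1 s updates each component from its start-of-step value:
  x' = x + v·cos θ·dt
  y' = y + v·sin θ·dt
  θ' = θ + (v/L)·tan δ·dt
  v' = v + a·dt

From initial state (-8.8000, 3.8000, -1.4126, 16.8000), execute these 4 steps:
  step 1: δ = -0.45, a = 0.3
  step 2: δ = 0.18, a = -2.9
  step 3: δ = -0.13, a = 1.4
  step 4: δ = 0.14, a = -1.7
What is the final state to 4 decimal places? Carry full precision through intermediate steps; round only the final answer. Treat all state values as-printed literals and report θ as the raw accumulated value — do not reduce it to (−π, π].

after step 1 (δ=-0.45, a=0.3): (-8.535337, 2.140978, -1.750739, 16.830000)
after step 2 (δ=0.18, a=-2.9): (-8.836548, 0.485152, -1.623132, 16.540000)
after step 3 (δ=-0.13, a=1.4): (-8.923073, -1.166584, -1.713232, 16.680000)
after step 4 (δ=0.14, a=-1.7): (-9.159853, -2.817692, -1.615291, 16.510000)

(-9.1599, -2.8177, -1.6153, 16.5100)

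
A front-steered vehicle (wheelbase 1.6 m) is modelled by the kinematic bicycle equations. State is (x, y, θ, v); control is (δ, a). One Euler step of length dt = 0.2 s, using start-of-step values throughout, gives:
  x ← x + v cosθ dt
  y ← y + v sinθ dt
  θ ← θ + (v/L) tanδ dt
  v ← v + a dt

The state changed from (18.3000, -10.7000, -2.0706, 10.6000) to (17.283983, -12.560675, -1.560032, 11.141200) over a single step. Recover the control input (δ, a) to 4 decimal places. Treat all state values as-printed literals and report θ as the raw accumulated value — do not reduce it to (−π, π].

a = (v'−v)/dt = (0.541200)/0.2 = 2.7060
Δθ = θ'−θ = 0.510568;  (v·dt/L) = 10.6000·0.2/1.6 = 1.325000
tan δ = Δθ·L/(v·dt) = 0.385334  →  δ = 0.3678

δ = 0.3678, a = 2.7060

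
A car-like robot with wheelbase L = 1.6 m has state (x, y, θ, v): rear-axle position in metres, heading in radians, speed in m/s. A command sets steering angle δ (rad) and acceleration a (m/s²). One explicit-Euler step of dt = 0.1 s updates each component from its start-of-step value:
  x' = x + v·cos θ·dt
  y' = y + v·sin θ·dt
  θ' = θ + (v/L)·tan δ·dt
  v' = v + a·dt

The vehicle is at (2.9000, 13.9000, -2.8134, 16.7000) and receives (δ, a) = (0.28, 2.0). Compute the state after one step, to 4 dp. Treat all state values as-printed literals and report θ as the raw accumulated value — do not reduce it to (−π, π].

x' = 2.9000 + 16.7000·cos(-2.8134)·0.1 = 1.3191
y' = 13.9000 + 16.7000·sin(-2.8134)·0.1 = 13.3617
θ' = -2.8134 + (16.7000/1.6)·tan(0.28)·0.1 = -2.5133
v' = 16.7000 + 2.0000·0.1 = 16.9000

(1.3191, 13.3617, -2.5133, 16.9000)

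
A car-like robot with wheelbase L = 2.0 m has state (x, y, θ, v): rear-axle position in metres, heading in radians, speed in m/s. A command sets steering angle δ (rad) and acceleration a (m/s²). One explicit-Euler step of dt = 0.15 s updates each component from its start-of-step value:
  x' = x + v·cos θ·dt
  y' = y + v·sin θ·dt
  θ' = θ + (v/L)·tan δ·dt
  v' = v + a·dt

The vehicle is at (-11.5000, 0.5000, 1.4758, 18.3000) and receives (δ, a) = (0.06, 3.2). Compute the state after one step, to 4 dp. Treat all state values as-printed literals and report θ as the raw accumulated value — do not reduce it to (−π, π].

x' = -11.5000 + 18.3000·cos(1.4758)·0.15 = -11.2396
y' = 0.5000 + 18.3000·sin(1.4758)·0.15 = 3.2326
θ' = 1.4758 + (18.3000/2.0)·tan(0.06)·0.15 = 1.5582
v' = 18.3000 + 3.2000·0.15 = 18.7800

(-11.2396, 3.2326, 1.5582, 18.7800)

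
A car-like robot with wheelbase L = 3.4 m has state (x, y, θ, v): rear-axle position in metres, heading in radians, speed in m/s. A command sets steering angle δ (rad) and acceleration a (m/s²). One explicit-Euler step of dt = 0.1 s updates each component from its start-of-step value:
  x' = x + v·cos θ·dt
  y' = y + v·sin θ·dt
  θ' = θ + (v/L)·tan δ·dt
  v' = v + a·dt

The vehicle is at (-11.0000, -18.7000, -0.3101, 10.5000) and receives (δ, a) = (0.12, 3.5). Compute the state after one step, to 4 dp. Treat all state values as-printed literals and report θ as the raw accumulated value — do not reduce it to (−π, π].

(-10.0001, -19.0204, -0.2729, 10.8500)

x' = -11.0000 + 10.5000·cos(-0.3101)·0.1 = -10.0001
y' = -18.7000 + 10.5000·sin(-0.3101)·0.1 = -19.0204
θ' = -0.3101 + (10.5000/3.4)·tan(0.12)·0.1 = -0.2729
v' = 10.5000 + 3.5000·0.1 = 10.8500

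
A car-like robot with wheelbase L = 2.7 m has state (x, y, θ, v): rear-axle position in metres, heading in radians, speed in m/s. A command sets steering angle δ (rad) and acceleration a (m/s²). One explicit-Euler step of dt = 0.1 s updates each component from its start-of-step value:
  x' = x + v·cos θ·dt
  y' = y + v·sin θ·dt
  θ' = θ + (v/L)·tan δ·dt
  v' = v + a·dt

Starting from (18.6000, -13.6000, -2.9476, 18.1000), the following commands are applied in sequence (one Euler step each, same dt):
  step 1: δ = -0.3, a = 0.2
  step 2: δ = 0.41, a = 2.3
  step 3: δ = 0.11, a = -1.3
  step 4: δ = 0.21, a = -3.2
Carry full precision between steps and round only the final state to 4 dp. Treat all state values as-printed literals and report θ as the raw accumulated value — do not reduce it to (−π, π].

after step 1 (δ=-0.3, a=0.2): (16.823951, -13.948929, -3.154970, 18.120000)
after step 2 (δ=0.41, a=2.3): (15.012113, -13.924690, -2.863284, 18.350000)
after step 3 (δ=0.11, a=-1.3): (13.247722, -14.428819, -2.788222, 18.220000)
after step 4 (δ=0.21, a=-3.2): (11.538300, -15.059344, -2.644390, 17.900000)

(11.5383, -15.0593, -2.6444, 17.9000)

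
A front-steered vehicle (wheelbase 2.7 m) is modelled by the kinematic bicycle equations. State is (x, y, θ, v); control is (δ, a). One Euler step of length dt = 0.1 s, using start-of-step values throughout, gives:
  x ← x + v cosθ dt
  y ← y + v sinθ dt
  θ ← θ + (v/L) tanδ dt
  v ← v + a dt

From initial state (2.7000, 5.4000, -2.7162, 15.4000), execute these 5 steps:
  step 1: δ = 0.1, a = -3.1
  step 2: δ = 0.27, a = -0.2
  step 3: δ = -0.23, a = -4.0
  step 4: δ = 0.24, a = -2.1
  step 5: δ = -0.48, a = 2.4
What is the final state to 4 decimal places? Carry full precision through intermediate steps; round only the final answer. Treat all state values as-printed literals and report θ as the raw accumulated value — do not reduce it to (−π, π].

(-3.6935, 1.5926, -2.7808, 14.7000)

after step 1 (δ=0.1, a=-3.1): (1.297250, 4.764475, -2.658972, 15.090000)
after step 2 (δ=0.27, a=-0.2): (-0.039395, 4.064145, -2.504295, 15.070000)
after step 3 (δ=-0.23, a=-4.0): (-1.250581, 3.167441, -2.634982, 14.670000)
after step 4 (δ=0.24, a=-2.1): (-2.533317, 2.455629, -2.502019, 14.460000)
after step 5 (δ=-0.48, a=2.4): (-3.693515, 1.592579, -2.780835, 14.700000)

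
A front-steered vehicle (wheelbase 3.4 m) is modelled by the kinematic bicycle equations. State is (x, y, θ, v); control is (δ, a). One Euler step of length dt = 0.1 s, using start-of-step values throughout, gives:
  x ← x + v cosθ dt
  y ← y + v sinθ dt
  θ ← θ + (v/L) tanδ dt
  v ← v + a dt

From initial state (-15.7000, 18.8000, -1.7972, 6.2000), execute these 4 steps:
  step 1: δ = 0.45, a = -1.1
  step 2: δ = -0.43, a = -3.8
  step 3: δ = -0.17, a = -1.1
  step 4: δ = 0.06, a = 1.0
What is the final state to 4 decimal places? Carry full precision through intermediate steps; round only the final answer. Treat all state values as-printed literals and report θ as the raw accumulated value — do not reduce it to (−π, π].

after step 1 (δ=0.45, a=-1.1): (-15.839174, 18.195822, -1.709113, 6.090000)
after step 2 (δ=-0.43, a=-3.8): (-15.923141, 17.592639, -1.791261, 5.710000)
after step 3 (δ=-0.17, a=-1.1): (-16.048009, 17.035459, -1.820089, 5.600000)
after step 4 (δ=0.06, a=1.0): (-16.186171, 16.492770, -1.810195, 5.700000)

(-16.1862, 16.4928, -1.8102, 5.7000)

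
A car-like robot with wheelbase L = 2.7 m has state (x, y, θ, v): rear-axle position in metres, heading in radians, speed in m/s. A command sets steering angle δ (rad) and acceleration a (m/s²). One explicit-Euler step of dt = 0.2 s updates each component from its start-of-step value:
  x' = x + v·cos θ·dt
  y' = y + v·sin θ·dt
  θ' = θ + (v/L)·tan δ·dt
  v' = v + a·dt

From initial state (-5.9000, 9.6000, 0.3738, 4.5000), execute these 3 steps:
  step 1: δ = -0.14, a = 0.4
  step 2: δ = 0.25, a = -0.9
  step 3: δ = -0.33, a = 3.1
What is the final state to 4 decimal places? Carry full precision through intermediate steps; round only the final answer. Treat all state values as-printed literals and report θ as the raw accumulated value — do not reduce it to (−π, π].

after step 1 (δ=-0.14, a=0.4): (-5.062148, 9.928640, 0.326826, 4.580000)
after step 2 (δ=0.25, a=-0.9): (-4.194636, 10.222712, 0.413453, 4.400000)
after step 3 (δ=-0.33, a=3.1): (-3.388785, 10.576273, 0.301815, 5.020000)

(-3.3888, 10.5763, 0.3018, 5.0200)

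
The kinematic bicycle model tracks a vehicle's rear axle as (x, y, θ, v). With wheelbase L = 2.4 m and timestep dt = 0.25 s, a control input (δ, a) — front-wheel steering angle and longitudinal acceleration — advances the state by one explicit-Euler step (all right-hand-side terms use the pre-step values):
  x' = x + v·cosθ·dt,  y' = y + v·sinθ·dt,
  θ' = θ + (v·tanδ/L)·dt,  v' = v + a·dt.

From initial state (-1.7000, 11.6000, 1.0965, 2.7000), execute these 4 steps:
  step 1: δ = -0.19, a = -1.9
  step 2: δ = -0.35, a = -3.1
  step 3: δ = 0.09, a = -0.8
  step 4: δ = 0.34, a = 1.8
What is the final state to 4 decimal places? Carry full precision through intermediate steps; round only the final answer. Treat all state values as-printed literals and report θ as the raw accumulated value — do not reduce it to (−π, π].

(-0.7265, 13.2354, 1.0175, 1.7000)

after step 1 (δ=-0.19, a=-1.9): (-1.391719, 12.200490, 1.042410, 2.225000)
after step 2 (δ=-0.35, a=-3.1): (-1.111291, 12.680879, 0.957807, 1.450000)
after step 3 (δ=0.09, a=-0.8): (-0.902739, 12.977380, 0.971438, 1.250000)
after step 4 (δ=0.34, a=1.8): (-0.726454, 13.235410, 1.017497, 1.700000)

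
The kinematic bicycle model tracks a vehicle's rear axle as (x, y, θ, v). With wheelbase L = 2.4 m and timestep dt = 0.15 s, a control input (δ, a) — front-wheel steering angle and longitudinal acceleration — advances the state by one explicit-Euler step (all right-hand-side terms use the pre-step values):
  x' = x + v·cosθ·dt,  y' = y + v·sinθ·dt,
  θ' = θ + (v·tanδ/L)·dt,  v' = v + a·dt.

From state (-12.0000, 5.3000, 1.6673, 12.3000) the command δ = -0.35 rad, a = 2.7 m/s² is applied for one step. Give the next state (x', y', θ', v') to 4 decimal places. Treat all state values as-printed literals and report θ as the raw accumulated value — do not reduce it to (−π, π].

x' = -12.0000 + 12.3000·cos(1.6673)·0.15 = -12.1778
y' = 5.3000 + 12.3000·sin(1.6673)·0.15 = 7.1364
θ' = 1.6673 + (12.3000/2.4)·tan(-0.35)·0.15 = 1.3867
v' = 12.3000 + 2.7000·0.15 = 12.7050

(-12.1778, 7.1364, 1.3867, 12.7050)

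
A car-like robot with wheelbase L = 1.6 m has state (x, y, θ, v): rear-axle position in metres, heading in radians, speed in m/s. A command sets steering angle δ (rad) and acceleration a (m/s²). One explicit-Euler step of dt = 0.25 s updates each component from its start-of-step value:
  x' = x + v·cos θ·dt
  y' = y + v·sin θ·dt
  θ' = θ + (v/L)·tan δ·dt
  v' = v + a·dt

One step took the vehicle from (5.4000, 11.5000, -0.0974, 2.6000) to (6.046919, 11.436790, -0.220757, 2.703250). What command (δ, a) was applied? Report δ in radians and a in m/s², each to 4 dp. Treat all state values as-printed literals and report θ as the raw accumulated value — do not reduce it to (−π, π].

δ = -0.2948, a = 0.4130

a = (v'−v)/dt = (0.103250)/0.25 = 0.4130
Δθ = θ'−θ = -0.123357;  (v·dt/L) = 2.6000·0.25/1.6 = 0.406250
tan δ = Δθ·L/(v·dt) = -0.303648  →  δ = -0.2948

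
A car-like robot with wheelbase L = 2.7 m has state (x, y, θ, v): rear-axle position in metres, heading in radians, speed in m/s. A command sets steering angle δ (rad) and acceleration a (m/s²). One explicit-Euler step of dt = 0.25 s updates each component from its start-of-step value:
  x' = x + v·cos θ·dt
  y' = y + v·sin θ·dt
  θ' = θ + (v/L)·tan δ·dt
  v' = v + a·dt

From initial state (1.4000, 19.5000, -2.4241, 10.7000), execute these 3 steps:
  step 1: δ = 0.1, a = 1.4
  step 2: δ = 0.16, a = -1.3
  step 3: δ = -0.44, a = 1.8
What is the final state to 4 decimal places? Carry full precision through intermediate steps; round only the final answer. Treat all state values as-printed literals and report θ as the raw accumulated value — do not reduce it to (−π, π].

(-3.9954, 13.4975, -2.6271, 11.1750)

after step 1 (δ=0.1, a=1.4): (-0.615497, 17.741194, -2.324694, 11.050000)
after step 2 (δ=0.16, a=-1.3): (-2.506388, 15.727259, -2.159579, 10.725000)
after step 3 (δ=-0.44, a=1.8): (-3.995419, 13.497485, -2.627090, 11.175000)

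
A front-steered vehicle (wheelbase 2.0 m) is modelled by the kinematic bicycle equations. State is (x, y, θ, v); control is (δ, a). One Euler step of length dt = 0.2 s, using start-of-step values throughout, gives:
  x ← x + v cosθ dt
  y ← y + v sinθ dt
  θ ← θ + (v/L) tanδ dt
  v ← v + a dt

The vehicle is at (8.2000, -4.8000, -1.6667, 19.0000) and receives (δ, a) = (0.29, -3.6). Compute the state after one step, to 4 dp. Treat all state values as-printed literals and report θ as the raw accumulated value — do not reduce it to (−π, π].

x' = 8.2000 + 19.0000·cos(-1.6667)·0.2 = 7.8361
y' = -4.8000 + 19.0000·sin(-1.6667)·0.2 = -8.5825
θ' = -1.6667 + (19.0000/2.0)·tan(0.29)·0.2 = -1.0997
v' = 19.0000 − 3.6000·0.2 = 18.2800

(7.8361, -8.5825, -1.0997, 18.2800)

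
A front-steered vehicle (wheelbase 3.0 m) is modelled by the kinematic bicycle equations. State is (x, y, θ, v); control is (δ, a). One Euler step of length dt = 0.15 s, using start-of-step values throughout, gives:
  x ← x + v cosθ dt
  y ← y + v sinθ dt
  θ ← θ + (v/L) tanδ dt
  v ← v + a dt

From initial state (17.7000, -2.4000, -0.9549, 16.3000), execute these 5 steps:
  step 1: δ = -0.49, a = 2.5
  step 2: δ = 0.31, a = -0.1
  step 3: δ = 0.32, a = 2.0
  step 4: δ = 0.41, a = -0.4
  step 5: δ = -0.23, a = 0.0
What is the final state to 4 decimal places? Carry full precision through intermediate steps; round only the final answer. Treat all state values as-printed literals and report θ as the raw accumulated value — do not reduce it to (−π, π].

after step 1 (δ=-0.49, a=2.5): (19.112453, -4.395746, -1.389611, 16.675000)
after step 2 (δ=0.31, a=-0.1): (19.563166, -6.856053, -1.122538, 16.660000)
after step 3 (δ=0.32, a=2.0): (20.646224, -9.108160, -0.846491, 16.960000)
after step 4 (δ=0.41, a=-0.4): (22.331917, -11.013514, -0.477924, 16.900000)
after step 5 (δ=-0.23, a=0.0): (24.582875, -12.179453, -0.675775, 16.900000)

(24.5829, -12.1795, -0.6758, 16.9000)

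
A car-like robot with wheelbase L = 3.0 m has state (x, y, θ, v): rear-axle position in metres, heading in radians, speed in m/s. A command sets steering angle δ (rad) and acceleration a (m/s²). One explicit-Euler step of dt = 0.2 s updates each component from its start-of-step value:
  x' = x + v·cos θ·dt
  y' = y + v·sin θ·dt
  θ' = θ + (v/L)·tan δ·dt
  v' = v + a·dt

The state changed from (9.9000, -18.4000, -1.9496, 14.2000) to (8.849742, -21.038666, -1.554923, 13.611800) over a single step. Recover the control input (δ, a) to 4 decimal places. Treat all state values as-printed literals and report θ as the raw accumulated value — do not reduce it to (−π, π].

a = (v'−v)/dt = (-0.588200)/0.2 = -2.9410
Δθ = θ'−θ = 0.394677;  (v·dt/L) = 14.2000·0.2/3.0 = 0.946667
tan δ = Δθ·L/(v·dt) = 0.416912  →  δ = 0.3950

δ = 0.3950, a = -2.9410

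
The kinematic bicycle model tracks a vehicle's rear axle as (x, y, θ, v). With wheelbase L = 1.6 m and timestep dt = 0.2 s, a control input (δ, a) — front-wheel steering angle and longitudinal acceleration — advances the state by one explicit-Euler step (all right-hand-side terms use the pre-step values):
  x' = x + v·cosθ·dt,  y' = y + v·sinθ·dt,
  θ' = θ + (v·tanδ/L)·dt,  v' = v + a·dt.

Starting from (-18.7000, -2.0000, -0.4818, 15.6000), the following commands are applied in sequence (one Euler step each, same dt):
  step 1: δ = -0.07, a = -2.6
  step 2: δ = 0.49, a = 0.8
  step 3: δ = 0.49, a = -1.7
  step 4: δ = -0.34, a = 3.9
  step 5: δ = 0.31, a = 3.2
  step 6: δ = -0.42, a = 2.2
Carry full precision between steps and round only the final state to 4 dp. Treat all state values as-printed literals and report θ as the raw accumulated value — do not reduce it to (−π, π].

(-7.2061, 4.2177, 0.4610, 16.7600)

after step 1 (δ=-0.07, a=-2.6): (-15.935174, -3.445730, -0.618523, 15.080000)
after step 2 (δ=0.49, a=0.8): (-13.477931, -5.194506, 0.386913, 15.240000)
after step 3 (δ=0.49, a=-1.7): (-10.655245, -4.044399, 1.403018, 14.900000)
after step 4 (δ=-0.34, a=3.9): (-10.157607, -1.106243, 0.744183, 15.680000)
after step 5 (δ=0.31, a=3.2): (-7.850635, 1.017992, 1.372025, 16.320000)
after step 6 (δ=-0.42, a=2.2): (-7.206108, 4.217723, 0.461017, 16.760000)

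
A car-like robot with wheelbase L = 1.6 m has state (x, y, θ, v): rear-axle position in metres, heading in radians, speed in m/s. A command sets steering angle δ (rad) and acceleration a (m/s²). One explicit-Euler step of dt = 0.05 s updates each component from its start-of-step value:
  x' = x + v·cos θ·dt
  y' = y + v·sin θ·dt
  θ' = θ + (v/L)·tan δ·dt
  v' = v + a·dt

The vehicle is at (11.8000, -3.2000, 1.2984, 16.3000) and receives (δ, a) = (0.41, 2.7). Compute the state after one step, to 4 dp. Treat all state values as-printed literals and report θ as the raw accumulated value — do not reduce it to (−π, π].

(12.0193, -2.4150, 1.5198, 16.4350)

x' = 11.8000 + 16.3000·cos(1.2984)·0.05 = 12.0193
y' = -3.2000 + 16.3000·sin(1.2984)·0.05 = -2.4150
θ' = 1.2984 + (16.3000/1.6)·tan(0.41)·0.05 = 1.5198
v' = 16.3000 + 2.7000·0.05 = 16.4350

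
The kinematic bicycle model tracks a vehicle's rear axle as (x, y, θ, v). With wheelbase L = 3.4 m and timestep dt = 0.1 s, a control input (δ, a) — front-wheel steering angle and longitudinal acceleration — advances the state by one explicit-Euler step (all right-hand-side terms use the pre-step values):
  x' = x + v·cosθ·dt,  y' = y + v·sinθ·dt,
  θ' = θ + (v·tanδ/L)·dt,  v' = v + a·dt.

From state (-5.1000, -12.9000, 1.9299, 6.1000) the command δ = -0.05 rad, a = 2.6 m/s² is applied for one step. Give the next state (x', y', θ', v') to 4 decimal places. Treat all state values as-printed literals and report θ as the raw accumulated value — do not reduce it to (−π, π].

(-5.3144, -12.3289, 1.9209, 6.3600)

x' = -5.1000 + 6.1000·cos(1.9299)·0.1 = -5.3144
y' = -12.9000 + 6.1000·sin(1.9299)·0.1 = -12.3289
θ' = 1.9299 + (6.1000/3.4)·tan(-0.05)·0.1 = 1.9209
v' = 6.1000 + 2.6000·0.1 = 6.3600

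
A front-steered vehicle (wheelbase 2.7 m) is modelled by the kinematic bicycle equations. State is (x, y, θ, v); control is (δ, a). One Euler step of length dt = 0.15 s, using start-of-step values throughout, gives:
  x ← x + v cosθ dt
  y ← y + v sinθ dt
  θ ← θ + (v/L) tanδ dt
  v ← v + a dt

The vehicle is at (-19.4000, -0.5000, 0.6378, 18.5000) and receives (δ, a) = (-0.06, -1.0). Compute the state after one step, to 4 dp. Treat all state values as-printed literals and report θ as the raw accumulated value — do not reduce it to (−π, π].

x' = -19.4000 + 18.5000·cos(0.6378)·0.15 = -17.1705
y' = -0.5000 + 18.5000·sin(0.6378)·0.15 = 1.1523
θ' = 0.6378 + (18.5000/2.7)·tan(-0.06)·0.15 = 0.5761
v' = 18.5000 − 1.0000·0.15 = 18.3500

(-17.1705, 1.1523, 0.5761, 18.3500)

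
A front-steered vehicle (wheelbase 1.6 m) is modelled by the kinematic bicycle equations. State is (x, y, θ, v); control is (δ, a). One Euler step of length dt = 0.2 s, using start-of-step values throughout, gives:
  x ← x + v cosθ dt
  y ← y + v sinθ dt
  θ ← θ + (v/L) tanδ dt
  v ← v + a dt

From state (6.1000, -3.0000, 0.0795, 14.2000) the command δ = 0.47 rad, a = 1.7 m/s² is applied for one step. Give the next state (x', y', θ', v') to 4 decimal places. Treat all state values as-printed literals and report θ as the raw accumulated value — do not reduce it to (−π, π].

x' = 6.1000 + 14.2000·cos(0.0795)·0.2 = 8.9310
y' = -3.0000 + 14.2000·sin(0.0795)·0.2 = -2.7745
θ' = 0.0795 + (14.2000/1.6)·tan(0.47)·0.2 = 0.9811
v' = 14.2000 + 1.7000·0.2 = 14.5400

(8.9310, -2.7745, 0.9811, 14.5400)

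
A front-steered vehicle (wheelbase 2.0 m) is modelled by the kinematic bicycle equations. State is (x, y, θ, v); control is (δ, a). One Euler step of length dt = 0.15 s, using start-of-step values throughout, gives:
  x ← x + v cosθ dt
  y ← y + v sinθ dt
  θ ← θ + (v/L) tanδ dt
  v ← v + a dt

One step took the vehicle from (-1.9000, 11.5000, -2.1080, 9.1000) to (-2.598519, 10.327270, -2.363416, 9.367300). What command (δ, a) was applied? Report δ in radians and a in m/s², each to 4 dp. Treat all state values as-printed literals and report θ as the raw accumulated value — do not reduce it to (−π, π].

a = (v'−v)/dt = (0.267300)/0.15 = 1.7820
Δθ = θ'−θ = -0.255416;  (v·dt/L) = 9.1000·0.15/2.0 = 0.682500
tan δ = Δθ·L/(v·dt) = -0.374236  →  δ = -0.3581

δ = -0.3581, a = 1.7820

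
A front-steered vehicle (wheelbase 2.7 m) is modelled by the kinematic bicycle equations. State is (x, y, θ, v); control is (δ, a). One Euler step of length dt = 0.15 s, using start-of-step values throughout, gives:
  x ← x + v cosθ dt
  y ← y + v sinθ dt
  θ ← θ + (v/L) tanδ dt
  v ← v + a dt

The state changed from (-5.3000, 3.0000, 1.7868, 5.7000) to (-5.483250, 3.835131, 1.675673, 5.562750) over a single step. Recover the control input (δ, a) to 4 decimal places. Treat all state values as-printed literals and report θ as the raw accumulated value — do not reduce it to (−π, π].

a = (v'−v)/dt = (-0.137250)/0.15 = -0.9150
Δθ = θ'−θ = -0.111127;  (v·dt/L) = 5.7000·0.15/2.7 = 0.316667
tan δ = Δθ·L/(v·dt) = -0.350927  →  δ = -0.3375

δ = -0.3375, a = -0.9150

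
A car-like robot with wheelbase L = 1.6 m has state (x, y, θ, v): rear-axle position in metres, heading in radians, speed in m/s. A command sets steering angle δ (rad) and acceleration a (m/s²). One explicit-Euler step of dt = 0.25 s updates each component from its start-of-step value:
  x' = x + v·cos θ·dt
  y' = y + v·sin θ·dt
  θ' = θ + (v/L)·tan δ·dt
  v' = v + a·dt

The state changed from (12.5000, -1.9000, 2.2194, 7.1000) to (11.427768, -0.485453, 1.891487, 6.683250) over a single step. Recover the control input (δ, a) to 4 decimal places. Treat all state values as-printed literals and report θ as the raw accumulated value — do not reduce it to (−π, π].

δ = -0.2874, a = -1.6670

a = (v'−v)/dt = (-0.416750)/0.25 = -1.6670
Δθ = θ'−θ = -0.327913;  (v·dt/L) = 7.1000·0.25/1.6 = 1.109375
tan δ = Δθ·L/(v·dt) = -0.295584  →  δ = -0.2874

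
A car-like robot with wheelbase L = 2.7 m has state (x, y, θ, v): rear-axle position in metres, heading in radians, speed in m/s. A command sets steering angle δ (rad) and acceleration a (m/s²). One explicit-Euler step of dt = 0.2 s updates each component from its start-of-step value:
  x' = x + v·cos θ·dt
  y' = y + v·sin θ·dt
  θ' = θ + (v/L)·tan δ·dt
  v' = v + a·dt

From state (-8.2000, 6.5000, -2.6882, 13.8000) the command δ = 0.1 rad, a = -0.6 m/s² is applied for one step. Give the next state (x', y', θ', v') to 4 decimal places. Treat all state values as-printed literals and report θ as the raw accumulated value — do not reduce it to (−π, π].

(-10.6811, 5.2911, -2.5856, 13.6800)

x' = -8.2000 + 13.8000·cos(-2.6882)·0.2 = -10.6811
y' = 6.5000 + 13.8000·sin(-2.6882)·0.2 = 5.2911
θ' = -2.6882 + (13.8000/2.7)·tan(0.1)·0.2 = -2.5856
v' = 13.8000 − 0.6000·0.2 = 13.6800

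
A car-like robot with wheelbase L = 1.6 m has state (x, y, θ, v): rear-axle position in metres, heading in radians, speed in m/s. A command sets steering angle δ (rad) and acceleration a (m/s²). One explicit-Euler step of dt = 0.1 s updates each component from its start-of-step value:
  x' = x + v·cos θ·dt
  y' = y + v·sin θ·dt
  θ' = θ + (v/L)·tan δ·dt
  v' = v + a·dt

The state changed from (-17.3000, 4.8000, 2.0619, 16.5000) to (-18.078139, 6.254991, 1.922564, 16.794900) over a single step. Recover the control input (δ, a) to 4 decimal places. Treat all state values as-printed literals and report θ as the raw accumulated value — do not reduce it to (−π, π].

δ = -0.1343, a = 2.9490

a = (v'−v)/dt = (0.294900)/0.1 = 2.9490
Δθ = θ'−θ = -0.139336;  (v·dt/L) = 16.5000·0.1/1.6 = 1.031250
tan δ = Δθ·L/(v·dt) = -0.135114  →  δ = -0.1343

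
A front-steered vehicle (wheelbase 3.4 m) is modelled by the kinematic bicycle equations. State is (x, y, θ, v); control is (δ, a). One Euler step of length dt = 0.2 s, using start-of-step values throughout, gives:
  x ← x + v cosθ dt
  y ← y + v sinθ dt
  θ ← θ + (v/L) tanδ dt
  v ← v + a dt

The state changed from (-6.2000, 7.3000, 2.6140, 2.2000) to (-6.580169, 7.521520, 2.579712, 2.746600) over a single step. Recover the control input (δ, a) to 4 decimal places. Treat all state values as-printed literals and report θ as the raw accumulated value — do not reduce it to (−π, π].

δ = -0.2590, a = 2.7330

a = (v'−v)/dt = (0.546600)/0.2 = 2.7330
Δθ = θ'−θ = -0.034288;  (v·dt/L) = 2.2000·0.2/3.4 = 0.129412
tan δ = Δθ·L/(v·dt) = -0.264953  →  δ = -0.2590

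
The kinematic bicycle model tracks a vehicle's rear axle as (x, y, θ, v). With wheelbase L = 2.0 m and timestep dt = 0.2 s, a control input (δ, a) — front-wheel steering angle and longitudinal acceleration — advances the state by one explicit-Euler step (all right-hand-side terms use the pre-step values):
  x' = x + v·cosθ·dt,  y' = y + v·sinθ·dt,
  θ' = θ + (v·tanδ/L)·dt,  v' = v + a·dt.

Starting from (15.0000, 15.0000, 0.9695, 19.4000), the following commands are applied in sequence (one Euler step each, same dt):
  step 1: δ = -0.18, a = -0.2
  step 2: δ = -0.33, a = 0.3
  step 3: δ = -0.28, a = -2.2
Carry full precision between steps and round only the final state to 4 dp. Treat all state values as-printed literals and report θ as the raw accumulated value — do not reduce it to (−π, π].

(24.2340, 20.2570, -0.6051, 18.9800)

after step 1 (δ=-0.18, a=-0.2): (17.194962, 18.199459, 0.616479, 19.360000)
after step 2 (δ=-0.33, a=0.3): (20.354201, 20.438118, -0.046649, 19.420000)
after step 3 (δ=-0.28, a=-2.2): (24.233976, 20.256999, -0.605080, 18.980000)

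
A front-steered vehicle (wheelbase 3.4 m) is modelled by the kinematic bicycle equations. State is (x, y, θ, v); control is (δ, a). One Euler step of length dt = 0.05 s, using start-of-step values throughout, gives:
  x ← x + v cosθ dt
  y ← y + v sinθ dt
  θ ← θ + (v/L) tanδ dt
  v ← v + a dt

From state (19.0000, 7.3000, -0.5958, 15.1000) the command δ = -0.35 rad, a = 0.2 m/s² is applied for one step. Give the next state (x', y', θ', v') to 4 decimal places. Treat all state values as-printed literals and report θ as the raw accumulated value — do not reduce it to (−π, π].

(19.6249, 6.8763, -0.6769, 15.1100)

x' = 19.0000 + 15.1000·cos(-0.5958)·0.05 = 19.6249
y' = 7.3000 + 15.1000·sin(-0.5958)·0.05 = 6.8763
θ' = -0.5958 + (15.1000/3.4)·tan(-0.35)·0.05 = -0.6769
v' = 15.1000 + 0.2000·0.05 = 15.1100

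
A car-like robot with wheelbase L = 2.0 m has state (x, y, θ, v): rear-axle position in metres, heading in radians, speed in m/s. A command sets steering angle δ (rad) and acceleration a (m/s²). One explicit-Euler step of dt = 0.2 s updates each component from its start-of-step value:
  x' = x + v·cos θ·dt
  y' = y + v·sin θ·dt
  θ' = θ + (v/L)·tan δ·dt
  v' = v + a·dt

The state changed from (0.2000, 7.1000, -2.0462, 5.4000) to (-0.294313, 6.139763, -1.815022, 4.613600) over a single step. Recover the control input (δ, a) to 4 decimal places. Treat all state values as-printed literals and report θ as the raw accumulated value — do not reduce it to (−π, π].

a = (v'−v)/dt = (-0.786400)/0.2 = -3.9320
Δθ = θ'−θ = 0.231178;  (v·dt/L) = 5.4000·0.2/2.0 = 0.540000
tan δ = Δθ·L/(v·dt) = 0.428107  →  δ = 0.4045

δ = 0.4045, a = -3.9320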